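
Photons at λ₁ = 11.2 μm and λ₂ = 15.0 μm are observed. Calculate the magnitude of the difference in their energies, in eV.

Using E = hc/λ: E₁ = 1.774e-20 J, E₂ = 1.324e-20 J.
|ΔE| = |1.774e-20 − 1.324e-20| = 4.49e-21 J = 0.0280 eV.

0.0280 eV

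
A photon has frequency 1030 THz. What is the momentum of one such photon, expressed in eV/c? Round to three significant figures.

4.26 eV/c

Take h = 6.62607015 × 10^-34 J·s, c = 2.99792458 × 10^8 m/s, 1 eV = 1.602176634 × 10^-19 J.
In SI units: f = 1030 THz = 1.03 × 10^15 Hz.
For a photon p = hf/c, so p = 2.277 × 10^-27 kg·m/s.
Converting to eV/c: p = 4.260 eV/c ≈ 4.26 eV/c.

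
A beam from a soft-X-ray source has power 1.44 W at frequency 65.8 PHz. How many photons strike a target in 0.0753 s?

2.49e15 photons

Total energy: E_total = P·t = 1.44 × 0.0753 = 0.1084 J.
Per-photon energy: E = 4.360e-17 J.
N = E_total / E_photon = 2.49e15.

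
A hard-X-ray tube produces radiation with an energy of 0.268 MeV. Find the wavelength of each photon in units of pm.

4.63 pm

Take h = 6.62607015 × 10^-34 J·s, c = 2.99792458 × 10^8 m/s, 1 eV = 1.602176634 × 10^-19 J.
In SI units: E = 0.268 MeV = 4.2938 × 10^-14 J.
Apply λ = hc/E: λ = 4.626 × 10^-12 m.
Converting to pm: λ = 4.626 pm ≈ 4.63 pm.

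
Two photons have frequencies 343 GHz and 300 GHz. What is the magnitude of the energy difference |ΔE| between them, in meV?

0.178 meV

Using E = hf: E₁ = 2.273e-22 J, E₂ = 1.988e-22 J.
|ΔE| = |2.273e-22 − 1.988e-22| = 2.85e-23 J = 0.178 meV.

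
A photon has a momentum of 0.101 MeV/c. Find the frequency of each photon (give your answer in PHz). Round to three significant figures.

2.44e4 PHz

Use h = 6.62607015e-34 J·s, c = 2.99792458e8 m/s, 1 eV = 1.602176634e-19 J.
First convert: p = 0.101 MeV/c = 5.3977e-23 kg·m/s.
The photon relation is f = pc/h, giving f = 2.442e19 Hz.
Converting to PHz: f = 24420 PHz ≈ 2.44e4 PHz.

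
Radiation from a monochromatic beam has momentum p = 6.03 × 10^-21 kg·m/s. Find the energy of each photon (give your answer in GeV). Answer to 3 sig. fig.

0.0113 GeV

For a photon E = pc, so E = 1.808 × 10^-12 J.
Converting to GeV: E = 0.01128 GeV ≈ 0.0113 GeV.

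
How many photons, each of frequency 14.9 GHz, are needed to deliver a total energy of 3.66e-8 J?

3.71e15 photons

Per-photon energy: E = 9.873e-24 J (from frequency = 14.9 GHz).
N = E_total / E_photon = 3.66e-8 J / 9.873e-24 J = 3.71e15.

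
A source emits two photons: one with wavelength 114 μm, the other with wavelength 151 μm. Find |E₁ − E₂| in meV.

2.66 meV

Using E = hc/λ: E₁ = 1.742 × 10^-21 J, E₂ = 1.316 × 10^-21 J.
|ΔE| = |1.742 × 10^-21 − 1.316 × 10^-21| = 4.27 × 10^-22 J = 2.66 meV.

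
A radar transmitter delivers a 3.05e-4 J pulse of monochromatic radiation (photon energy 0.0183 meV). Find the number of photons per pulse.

1.04e20 photons

Per-photon energy: E = 2.932e-24 J (from energy = 0.0183 meV).
N = E_total / E_photon = 3.05e-4 J / 2.932e-24 J = 1.04e20.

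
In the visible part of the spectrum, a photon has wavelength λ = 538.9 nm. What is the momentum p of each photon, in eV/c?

2.30 eV/c

Use h = 6.62607015e-34 J·s, c = 2.99792458e8 m/s, 1 eV = 1.602176634e-19 J.
First convert: λ = 538.9 nm = 5.389e-7 m.
The photon relation is p = h/λ, giving p = 1.230e-27 kg·m/s.
Converting to eV/c: p = 2.301 eV/c ≈ 2.30 eV/c.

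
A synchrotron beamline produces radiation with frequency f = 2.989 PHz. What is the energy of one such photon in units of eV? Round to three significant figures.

12.4 eV

First convert: f = 2.989 PHz = 2.989e15 Hz.
Apply E = hf: E = 1.981e-18 J.
Converting to eV: E = 12.36 eV ≈ 12.4 eV.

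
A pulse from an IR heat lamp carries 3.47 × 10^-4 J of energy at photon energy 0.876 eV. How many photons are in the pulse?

2.47 × 10^15 photons

Per-photon energy: E = 1.404 × 10^-19 J (from energy = 0.876 eV).
N = E_total / E_photon = 3.47 × 10^-4 J / 1.404 × 10^-19 J = 2.47 × 10^15.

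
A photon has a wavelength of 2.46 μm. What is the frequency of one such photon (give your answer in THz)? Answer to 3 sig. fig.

In SI units: λ = 2.46 μm = 2.46e-6 m.
Apply f = c/λ: f = 1.219e14 Hz.
Converting to THz: f = 121.9 THz ≈ 122 THz.

122 THz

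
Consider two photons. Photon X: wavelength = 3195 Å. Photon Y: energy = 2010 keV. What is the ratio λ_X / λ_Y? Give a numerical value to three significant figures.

5.18e5

λ_X = 3.195e-7 m (from wavelength = 3195 Å, via λ given directly).
λ_Y = 6.168e-13 m (from energy = 2010 keV, via λ = hc/E).
Ratio = 3.195e-7 / 6.168e-13 = 5.18e5.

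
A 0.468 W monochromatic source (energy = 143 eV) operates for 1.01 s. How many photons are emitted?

2.06 × 10^16 photons

Total energy: E_total = P·t = 0.468 × 1.01 = 0.4727 J.
Per-photon energy: E = 2.291 × 10^-17 J.
N = E_total / E_photon = 2.06 × 10^16.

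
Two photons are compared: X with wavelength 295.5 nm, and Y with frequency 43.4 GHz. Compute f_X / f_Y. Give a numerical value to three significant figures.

2.34e4

f_X = 1.015e15 Hz (from wavelength = 295.5 nm, via f = c/λ).
f_Y = 4.340e10 Hz (from frequency = 43.4 GHz, via f given directly).
Ratio = 1.015e15 / 4.340e10 = 2.34e4.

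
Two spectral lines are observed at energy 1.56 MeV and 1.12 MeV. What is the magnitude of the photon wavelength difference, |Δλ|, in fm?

Using λ = hc/E: λ₁ = 7.948e-13 m, λ₂ = 1.107e-12 m.
|Δλ| = |7.948e-13 − 1.107e-12| = 3.12e-13 m = 312 fm.

312 fm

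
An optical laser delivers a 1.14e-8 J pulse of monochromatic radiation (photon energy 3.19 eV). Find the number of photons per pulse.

2.23e10 photons

Per-photon energy: E = 5.111e-19 J (from energy = 3.19 eV).
N = E_total / E_photon = 1.14e-8 J / 5.111e-19 J = 2.23e10.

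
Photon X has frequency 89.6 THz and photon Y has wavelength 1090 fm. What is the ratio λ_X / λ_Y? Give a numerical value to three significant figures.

3.07 × 10^6

λ_X = 3.346 × 10^-6 m (from frequency = 89.6 THz, via λ = c/f).
λ_Y = 1.090 × 10^-12 m (from wavelength = 1090 fm, via λ given directly).
Ratio = 3.346 × 10^-6 / 1.090 × 10^-12 = 3.07 × 10^6.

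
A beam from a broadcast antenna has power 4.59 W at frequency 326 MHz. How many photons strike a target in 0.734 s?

1.56e25 photons

Total energy: E_total = P·t = 4.59 × 0.734 = 3.369 J.
Per-photon energy: E = 2.160e-25 J.
N = E_total / E_photon = 1.56e25.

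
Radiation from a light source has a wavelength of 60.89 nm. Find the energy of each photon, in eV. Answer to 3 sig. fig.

20.4 eV

First convert: λ = 60.89 nm = 6.089 × 10^-8 m.
Apply E = hc/λ: E = 3.262 × 10^-18 J.
Converting to eV: E = 20.36 eV ≈ 20.4 eV.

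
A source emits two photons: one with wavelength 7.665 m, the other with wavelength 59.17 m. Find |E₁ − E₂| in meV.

1.41 × 10^-4 meV

Using E = hc/λ: E₁ = 2.5916 × 10^-26 J, E₂ = 3.3572 × 10^-27 J.
|ΔE| = |2.5916 × 10^-26 − 3.3572 × 10^-27| = 2.26 × 10^-26 J = 1.41 × 10^-4 meV.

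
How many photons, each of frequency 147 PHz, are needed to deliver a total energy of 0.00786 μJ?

Per-photon energy: E = 9.740e-17 J (from frequency = 147 PHz).
N = E_total / E_photon = 7.86e-9 J / 9.740e-17 J = 8.07e7.

8.07e7 photons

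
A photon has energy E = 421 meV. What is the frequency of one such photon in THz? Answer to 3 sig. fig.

Convert to SI: E = 421 meV = 6.7452e-20 J.
For a photon f = E/h, so f = 1.018e14 Hz.
Converting to THz: f = 101.8 THz ≈ 102 THz.

102 THz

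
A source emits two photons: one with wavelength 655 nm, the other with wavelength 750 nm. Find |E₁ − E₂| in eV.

0.240 eV

Using E = hc/λ: E₁ = 3.033 × 10^-19 J, E₂ = 2.649 × 10^-19 J.
|ΔE| = |3.033 × 10^-19 − 2.649 × 10^-19| = 3.84 × 10^-20 J = 0.240 eV.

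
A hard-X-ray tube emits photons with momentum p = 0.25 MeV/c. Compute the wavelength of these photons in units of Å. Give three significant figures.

0.0496 Å

In SI units: p = 0.25 MeV/c = 1.3361 × 10^-22 kg·m/s.
Since λ = h/p for a photon, λ = 4.959 × 10^-12 m.
Converting to Å: λ = 0.04959 Å ≈ 0.0496 Å.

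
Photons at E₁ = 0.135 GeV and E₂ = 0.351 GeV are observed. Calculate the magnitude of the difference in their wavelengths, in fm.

Using λ = hc/E: λ₁ = 9.184·10^-15 m, λ₂ = 3.532·10^-15 m.
|Δλ| = |9.184·10^-15 − 3.532·10^-15| = 5.65·10^-15 m = 5.65 fm.

5.65 fm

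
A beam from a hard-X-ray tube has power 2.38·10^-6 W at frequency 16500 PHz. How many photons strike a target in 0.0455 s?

9.90·10^6 photons

Total energy: E_total = P·t = 2.38·10^-6 × 0.0455 = 1.083·10^-7 J.
Per-photon energy: E = 1.093·10^-14 J.
N = E_total / E_photon = 9.90·10^6.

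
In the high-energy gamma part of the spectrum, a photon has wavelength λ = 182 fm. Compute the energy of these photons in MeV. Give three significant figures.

6.81 MeV

In SI units: λ = 182 fm = 1.82e-13 m.
Since E = hc/λ for a photon, E = 1.091e-12 J.
Converting to MeV: E = 6.812 MeV ≈ 6.81 MeV.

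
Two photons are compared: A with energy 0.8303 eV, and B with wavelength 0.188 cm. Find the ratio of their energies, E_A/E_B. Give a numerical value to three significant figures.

E_A = 1.330·10^-19 J (from energy = 0.8303 eV, via E given directly).
E_B = 1.057·10^-22 J (from wavelength = 0.188 cm, via E = hc/λ).
Ratio = 1.330·10^-19 / 1.057·10^-22 = 1260.

1260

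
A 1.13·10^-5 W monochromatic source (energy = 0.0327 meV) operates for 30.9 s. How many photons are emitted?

6.66·10^19 photons

Total energy: E_total = P·t = 1.13·10^-5 × 30.9 = 3.492·10^-4 J.
Per-photon energy: E = 5.239·10^-24 J.
N = E_total / E_photon = 6.66·10^19.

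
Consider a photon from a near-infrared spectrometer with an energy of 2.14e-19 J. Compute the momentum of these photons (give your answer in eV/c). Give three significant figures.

1.34 eV/c

For a photon p = E/c, so p = 7.138e-28 kg·m/s.
Converting to eV/c: p = 1.336 eV/c ≈ 1.34 eV/c.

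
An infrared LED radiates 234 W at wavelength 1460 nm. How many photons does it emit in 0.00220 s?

3.78 × 10^18 photons

Total energy: E_total = P·t = 234 × 0.00220 = 0.5148 J.
Per-photon energy: E = 1.361 × 10^-19 J.
N = E_total / E_photon = 3.78 × 10^18.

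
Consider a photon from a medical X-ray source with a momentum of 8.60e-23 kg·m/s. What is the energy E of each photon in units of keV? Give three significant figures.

161 keV

Use c = 2.99792458e8 m/s, 1 eV = 1.602176634e-19 J.
Apply E = pc: E = 2.578e-14 J.
Converting to keV: E = 160.9 keV ≈ 161 keV.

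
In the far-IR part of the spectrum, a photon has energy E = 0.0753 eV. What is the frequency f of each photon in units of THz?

Take h = 6.62607015 × 10^-34 J·s, 1 eV = 1.602176634 × 10^-19 J.
Convert to SI: E = 0.0753 eV = 1.2064 × 10^-20 J.
For a photon f = E/h, so f = 1.821 × 10^13 Hz.
Converting to THz: f = 18.21 THz ≈ 18.2 THz.

18.2 THz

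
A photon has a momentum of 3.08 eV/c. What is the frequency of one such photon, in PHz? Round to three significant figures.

First convert: p = 3.08 eV/c = 1.6460 × 10^-27 kg·m/s.
The photon relation is f = pc/h, giving f = 7.447 × 10^14 Hz.
Converting to PHz: f = 0.7447 PHz ≈ 0.745 PHz.

0.745 PHz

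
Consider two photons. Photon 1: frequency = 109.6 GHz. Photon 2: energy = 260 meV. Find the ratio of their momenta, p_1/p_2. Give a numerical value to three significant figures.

p_1 = 2.422e-31 kg·m/s (from frequency = 109.6 GHz, via p = hf/c).
p_2 = 1.390e-28 kg·m/s (from energy = 260 meV, via p = E/c).
Ratio = 2.422e-31 / 1.390e-28 = 1.74e-3.

1.74e-3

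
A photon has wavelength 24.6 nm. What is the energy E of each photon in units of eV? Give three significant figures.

50.4 eV

Convert to SI: λ = 24.6 nm = 2.46·10^-8 m.
The photon relation is E = hc/λ, giving E = 8.075·10^-18 J.
Converting to eV: E = 50.40 eV ≈ 50.4 eV.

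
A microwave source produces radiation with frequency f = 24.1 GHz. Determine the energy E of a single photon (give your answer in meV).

(h = 6.62607015e-34 J·s, 1 eV = 1.602176634e-19 J.)
First convert: f = 24.1 GHz = 2.41e10 Hz.
The photon relation is E = hf, giving E = 1.597e-23 J.
Converting to meV: E = 0.09967 meV ≈ 0.0997 meV.

0.0997 meV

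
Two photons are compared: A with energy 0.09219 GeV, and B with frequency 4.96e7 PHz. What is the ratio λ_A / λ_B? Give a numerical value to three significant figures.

2.23

λ_A = 1.345e-14 m (from energy = 0.09219 GeV, via λ = hc/E).
λ_B = 6.044e-15 m (from frequency = 4.96e7 PHz, via λ = c/f).
Ratio = 1.345e-14 / 6.044e-15 = 2.23.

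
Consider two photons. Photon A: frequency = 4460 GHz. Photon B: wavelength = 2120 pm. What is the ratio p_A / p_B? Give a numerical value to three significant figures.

p_A = 9.858 × 10^-30 kg·m/s (from frequency = 4460 GHz, via p = hf/c).
p_B = 3.126 × 10^-25 kg·m/s (from wavelength = 2120 pm, via p = h/λ).
Ratio = 9.858 × 10^-30 / 3.126 × 10^-25 = 3.15 × 10^-5.

3.15 × 10^-5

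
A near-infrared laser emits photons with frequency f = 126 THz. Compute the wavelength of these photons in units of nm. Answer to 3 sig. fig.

First convert: f = 126 THz = 1.26e14 Hz.
For a photon λ = c/f, so λ = 2.379e-6 m.
Converting to nm: λ = 2379 nm ≈ 2380 nm.

2380 nm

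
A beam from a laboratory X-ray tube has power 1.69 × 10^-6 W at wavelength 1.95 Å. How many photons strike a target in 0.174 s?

2.89 × 10^8 photons

Total energy: E_total = P·t = 1.69 × 10^-6 × 0.174 = 2.941 × 10^-7 J.
Per-photon energy: E = 1.019 × 10^-15 J.
N = E_total / E_photon = 2.89 × 10^8.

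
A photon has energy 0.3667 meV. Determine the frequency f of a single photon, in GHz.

(h = 6.62607015·10^-34 J·s, 1 eV = 1.602176634·10^-19 J.)
First convert: E = 0.3667 meV = 5.8752·10^-23 J.
Apply f = E/h: f = 8.867·10^10 Hz.
Converting to GHz: f = 88.67 GHz ≈ 88.7 GHz.

88.7 GHz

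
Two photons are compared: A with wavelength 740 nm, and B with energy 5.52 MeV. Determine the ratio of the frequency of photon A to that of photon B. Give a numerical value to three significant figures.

f_A = 4.051 × 10^14 Hz (from wavelength = 740 nm, via f = c/λ).
f_B = 1.335 × 10^21 Hz (from energy = 5.52 MeV, via f = E/h).
Ratio = 4.051 × 10^14 / 1.335 × 10^21 = 3.04 × 10^-7.

3.04 × 10^-7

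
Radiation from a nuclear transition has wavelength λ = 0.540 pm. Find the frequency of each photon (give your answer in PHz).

(c = 2.99792458 × 10^8 m/s.)
Convert to SI: λ = 0.540 pm = 5.40 × 10^-13 m.
The photon relation is f = c/λ, giving f = 5.552 × 10^20 Hz.
Converting to PHz: f = 555200 PHz ≈ 5.55 × 10^5 PHz.

5.55 × 10^5 PHz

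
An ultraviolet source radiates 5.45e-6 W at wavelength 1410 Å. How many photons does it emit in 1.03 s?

3.98e12 photons

Total energy: E_total = P·t = 5.45e-6 × 1.03 = 5.614e-6 J.
Per-photon energy: E = 1.409e-18 J.
N = E_total / E_photon = 3.98e12.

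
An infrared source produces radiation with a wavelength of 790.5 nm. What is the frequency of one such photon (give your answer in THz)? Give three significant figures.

379 THz

In SI units: λ = 790.5 nm = 7.905·10^-7 m.
Apply f = c/λ: f = 3.792·10^14 Hz.
Converting to THz: f = 379.2 THz ≈ 379 THz.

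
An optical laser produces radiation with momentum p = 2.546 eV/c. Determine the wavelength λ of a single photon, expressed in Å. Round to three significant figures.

4870 Å

Use h = 6.62607015e-34 J·s, c = 2.99792458e8 m/s, 1 eV = 1.602176634e-19 J.
Convert to SI: p = 2.546 eV/c = 1.3607e-27 kg·m/s.
Since λ = h/p for a photon, λ = 4.870e-7 m.
Converting to Å: λ = 4870 Å ≈ 4870 Å.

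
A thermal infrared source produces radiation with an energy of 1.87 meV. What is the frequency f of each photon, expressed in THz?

0.452 THz

(h = 6.62607015 × 10^-34 J·s, 1 eV = 1.602176634 × 10^-19 J.)
In SI units: E = 1.87 meV = 2.9961 × 10^-22 J.
For a photon f = E/h, so f = 4.522 × 10^11 Hz.
Converting to THz: f = 0.4522 THz ≈ 0.452 THz.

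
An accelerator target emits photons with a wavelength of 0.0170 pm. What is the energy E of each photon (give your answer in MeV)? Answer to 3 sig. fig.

Convert to SI: λ = 0.0170 pm = 1.70 × 10^-14 m.
For a photon E = hc/λ, so E = 1.168 × 10^-11 J.
Converting to MeV: E = 72.93 MeV ≈ 72.9 MeV.

72.9 MeV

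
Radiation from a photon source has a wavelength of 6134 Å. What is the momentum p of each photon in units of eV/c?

2.02 eV/c

Convert to SI: λ = 6134 Å = 6.134·10^-7 m.
Apply p = h/λ: p = 1.080·10^-27 kg·m/s.
Converting to eV/c: p = 2.021 eV/c ≈ 2.02 eV/c.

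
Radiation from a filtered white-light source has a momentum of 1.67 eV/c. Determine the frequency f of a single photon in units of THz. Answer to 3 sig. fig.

404 THz

Convert to SI: p = 1.67 eV/c = 8.9250·10^-28 kg·m/s.
The photon relation is f = pc/h, giving f = 4.038·10^14 Hz.
Converting to THz: f = 403.8 THz ≈ 404 THz.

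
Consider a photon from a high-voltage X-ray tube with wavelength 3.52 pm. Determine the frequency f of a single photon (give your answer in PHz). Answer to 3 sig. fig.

8.52 × 10^4 PHz

Use c = 2.99792458 × 10^8 m/s.
In SI units: λ = 3.52 pm = 3.52 × 10^-12 m.
For a photon f = c/λ, so f = 8.517 × 10^19 Hz.
Converting to PHz: f = 85170 PHz ≈ 8.52 × 10^4 PHz.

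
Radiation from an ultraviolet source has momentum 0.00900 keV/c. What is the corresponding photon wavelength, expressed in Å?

In SI units: p = 0.00900 keV/c = 4.8099 × 10^-27 kg·m/s.
Since λ = h/p for a photon, λ = 1.378 × 10^-7 m.
Converting to Å: λ = 1378 Å ≈ 1380 Å.

1380 Å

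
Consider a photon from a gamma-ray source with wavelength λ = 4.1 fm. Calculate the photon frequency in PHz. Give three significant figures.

In SI units: λ = 4.1 fm = 4.1e-15 m.
Since f = c/λ for a photon, f = 7.312e22 Hz.
Converting to PHz: f = 7.312e7 PHz ≈ 7.31e7 PHz.

7.31e7 PHz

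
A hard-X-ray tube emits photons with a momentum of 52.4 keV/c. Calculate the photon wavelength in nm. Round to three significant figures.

0.0237 nm

Take h = 6.62607015·10^-34 J·s, c = 2.99792458·10^8 m/s, 1 eV = 1.602176634·10^-19 J.
Convert to SI: p = 52.4 keV/c = 2.8004·10^-23 kg·m/s.
For a photon λ = h/p, so λ = 2.366·10^-11 m.
Converting to nm: λ = 0.02366 nm ≈ 0.0237 nm.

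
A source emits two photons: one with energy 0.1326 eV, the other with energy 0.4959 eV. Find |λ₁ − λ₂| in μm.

Using λ = hc/E: λ₁ = 9.3502e-6 m, λ₂ = 2.5002e-6 m.
|Δλ| = |9.3502e-6 − 2.5002e-6| = 6.85e-6 m = 6.85 μm.

6.85 μm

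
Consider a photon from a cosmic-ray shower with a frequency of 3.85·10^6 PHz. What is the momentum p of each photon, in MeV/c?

15.9 MeV/c

Convert to SI: f = 3.85·10^6 PHz = 3.85·10^21 Hz.
The photon relation is p = hf/c, giving p = 8.509·10^-21 kg·m/s.
Converting to MeV/c: p = 15.92 MeV/c ≈ 15.9 MeV/c.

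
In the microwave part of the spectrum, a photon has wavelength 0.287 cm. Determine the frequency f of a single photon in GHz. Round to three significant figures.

104 GHz

Take c = 2.99792458e8 m/s.
Convert to SI: λ = 0.287 cm = 0.00287 m.
Since f = c/λ for a photon, f = 1.045e11 Hz.
Converting to GHz: f = 104.5 GHz ≈ 104 GHz.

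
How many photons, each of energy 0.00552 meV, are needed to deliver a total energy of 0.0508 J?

Per-photon energy: E = 8.844e-25 J (from energy = 0.00552 meV).
N = E_total / E_photon = 0.0508 J / 8.844e-25 J = 5.74e22.

5.74e22 photons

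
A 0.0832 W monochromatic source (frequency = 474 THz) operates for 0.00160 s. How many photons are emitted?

Total energy: E_total = P·t = 0.0832 × 0.00160 = 1.331e-4 J.
Per-photon energy: E = 3.141e-19 J.
N = E_total / E_photon = 4.24e14.

4.24e14 photons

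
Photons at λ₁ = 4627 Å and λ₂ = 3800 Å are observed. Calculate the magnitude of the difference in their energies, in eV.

Using E = hc/λ: E₁ = 4.2932e-19 J, E₂ = 5.2275e-19 J.
|ΔE| = |4.2932e-19 − 5.2275e-19| = 9.34e-20 J = 0.583 eV.

0.583 eV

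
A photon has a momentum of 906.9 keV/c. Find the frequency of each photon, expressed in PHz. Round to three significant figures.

Use h = 6.62607015 × 10^-34 J·s, c = 2.99792458 × 10^8 m/s, 1 eV = 1.602176634 × 10^-19 J.
First convert: p = 906.9 keV/c = 4.8467 × 10^-22 kg·m/s.
Apply f = pc/h: f = 2.193 × 10^20 Hz.
Converting to PHz: f = 219300 PHz ≈ 2.19 × 10^5 PHz.

2.19 × 10^5 PHz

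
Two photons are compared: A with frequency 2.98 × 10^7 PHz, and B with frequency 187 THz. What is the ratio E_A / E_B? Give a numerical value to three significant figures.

E_A = 1.975 × 10^-11 J (from frequency = 2.98 × 10^7 PHz, via E = hf).
E_B = 1.239 × 10^-19 J (from frequency = 187 THz, via E = hf).
Ratio = 1.975 × 10^-11 / 1.239 × 10^-19 = 1.59 × 10^8.

1.59 × 10^8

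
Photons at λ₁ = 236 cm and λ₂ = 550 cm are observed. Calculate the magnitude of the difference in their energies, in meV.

Using E = hc/λ: E₁ = 8.417 × 10^-26 J, E₂ = 3.612 × 10^-26 J.
|ΔE| = |8.417 × 10^-26 − 3.612 × 10^-26| = 4.81 × 10^-26 J = 3.00 × 10^-4 meV.

3.00 × 10^-4 meV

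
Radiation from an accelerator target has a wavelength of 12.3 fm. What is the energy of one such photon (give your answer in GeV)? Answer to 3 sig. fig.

0.101 GeV

First convert: λ = 12.3 fm = 1.23e-14 m.
Apply E = hc/λ: E = 1.615e-11 J.
Converting to GeV: E = 0.1008 GeV ≈ 0.101 GeV.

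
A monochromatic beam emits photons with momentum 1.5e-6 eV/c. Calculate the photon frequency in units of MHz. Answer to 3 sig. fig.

363 MHz

Take h = 6.62607015e-34 J·s, c = 2.99792458e8 m/s, 1 eV = 1.602176634e-19 J.
First convert: p = 1.5e-6 eV/c = 8.0164e-34 kg·m/s.
The photon relation is f = pc/h, giving f = 3.627e8 Hz.
Converting to MHz: f = 362.7 MHz ≈ 363 MHz.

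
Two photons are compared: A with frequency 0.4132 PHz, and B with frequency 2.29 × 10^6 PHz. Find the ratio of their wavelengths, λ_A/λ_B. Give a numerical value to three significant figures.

5.54 × 10^6

λ_A = 7.255 × 10^-7 m (from frequency = 0.4132 PHz, via λ = c/f).
λ_B = 1.309 × 10^-13 m (from frequency = 2.29 × 10^6 PHz, via λ = c/f).
Ratio = 7.255 × 10^-7 / 1.309 × 10^-13 = 5.54 × 10^6.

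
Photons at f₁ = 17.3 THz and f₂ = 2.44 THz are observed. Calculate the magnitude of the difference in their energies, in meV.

Using E = hf: E₁ = 1.146 × 10^-20 J, E₂ = 1.617 × 10^-21 J.
|ΔE| = |1.146 × 10^-20 − 1.617 × 10^-21| = 9.85 × 10^-21 J = 61.5 meV.

61.5 meV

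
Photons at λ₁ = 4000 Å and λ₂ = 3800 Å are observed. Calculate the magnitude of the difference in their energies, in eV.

0.163 eV

Using E = hc/λ: E₁ = 4.966 × 10^-19 J, E₂ = 5.227 × 10^-19 J.
|ΔE| = |4.966 × 10^-19 − 5.227 × 10^-19| = 2.61 × 10^-20 J = 0.163 eV.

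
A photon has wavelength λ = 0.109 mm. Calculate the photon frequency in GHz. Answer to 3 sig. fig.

2750 GHz

Use c = 2.99792458e8 m/s.
In SI units: λ = 0.109 mm = 1.09e-4 m.
Apply f = c/λ: f = 2.750e12 Hz.
Converting to GHz: f = 2750 GHz ≈ 2750 GHz.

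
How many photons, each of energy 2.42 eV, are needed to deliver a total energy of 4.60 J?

1.19e19 photons

Per-photon energy: E = 3.877e-19 J (from energy = 2.42 eV).
N = E_total / E_photon = 4.60 J / 3.877e-19 J = 1.19e19.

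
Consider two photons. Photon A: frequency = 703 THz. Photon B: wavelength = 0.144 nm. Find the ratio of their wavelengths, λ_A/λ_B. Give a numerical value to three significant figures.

λ_A = 4.264e-7 m (from frequency = 703 THz, via λ = c/f).
λ_B = 1.440e-10 m (from wavelength = 0.144 nm, via λ given directly).
Ratio = 4.264e-7 / 1.440e-10 = 2960.

2960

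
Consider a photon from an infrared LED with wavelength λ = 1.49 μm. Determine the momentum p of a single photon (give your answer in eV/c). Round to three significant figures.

In SI units: λ = 1.49 μm = 1.49e-6 m.
Apply p = h/λ: p = 4.447e-28 kg·m/s.
Converting to eV/c: p = 0.8321 eV/c ≈ 0.832 eV/c.

0.832 eV/c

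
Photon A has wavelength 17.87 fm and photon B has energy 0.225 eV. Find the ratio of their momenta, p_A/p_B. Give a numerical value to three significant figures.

p_A = 3.708e-20 kg·m/s (from wavelength = 17.87 fm, via p = h/λ).
p_B = 1.202e-28 kg·m/s (from energy = 0.225 eV, via p = E/c).
Ratio = 3.708e-20 / 1.202e-28 = 3.08e8.

3.08e8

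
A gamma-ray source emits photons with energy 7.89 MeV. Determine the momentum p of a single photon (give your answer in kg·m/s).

Convert to SI: E = 7.89 MeV = 1.2641 × 10^-12 J.
Since p = E/c for a photon, p = 4.217 × 10^-21 kg·m/s.
So p ≈ 4.22 × 10^-21 kg·m/s.

4.22 × 10^-21 kg·m/s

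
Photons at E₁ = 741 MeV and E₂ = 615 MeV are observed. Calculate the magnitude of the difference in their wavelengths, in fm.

Using λ = hc/E: λ₁ = 1.673e-15 m, λ₂ = 2.016e-15 m.
|Δλ| = |1.673e-15 − 2.016e-15| = 3.43e-16 m = 0.343 fm.

0.343 fm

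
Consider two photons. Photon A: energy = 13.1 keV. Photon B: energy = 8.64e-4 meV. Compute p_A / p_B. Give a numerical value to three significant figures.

1.52e10

p_A = 7.001e-24 kg·m/s (from energy = 13.1 keV, via p = E/c).
p_B = 4.617e-34 kg·m/s (from energy = 8.64e-4 meV, via p = E/c).
Ratio = 7.001e-24 / 4.617e-34 = 1.52e10.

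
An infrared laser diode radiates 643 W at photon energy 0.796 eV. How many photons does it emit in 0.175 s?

8.82·10^20 photons

Total energy: E_total = P·t = 643 × 0.175 = 112.5 J.
Per-photon energy: E = 1.275·10^-19 J.
N = E_total / E_photon = 8.82·10^20.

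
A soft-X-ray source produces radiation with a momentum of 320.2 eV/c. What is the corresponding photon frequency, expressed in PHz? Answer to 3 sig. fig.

77.4 PHz

In SI units: p = 320.2 eV/c = 1.7112·10^-25 kg·m/s.
Since f = pc/h for a photon, f = 7.742·10^16 Hz.
Converting to PHz: f = 77.42 PHz ≈ 77.4 PHz.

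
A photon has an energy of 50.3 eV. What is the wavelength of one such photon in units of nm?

First convert: E = 50.3 eV = 8.0589e-18 J.
Apply λ = hc/E: λ = 2.465e-8 m.
Converting to nm: λ = 24.65 nm ≈ 24.6 nm.

24.6 nm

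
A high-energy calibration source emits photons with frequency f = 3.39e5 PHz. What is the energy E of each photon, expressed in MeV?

1.40 MeV

Take h = 6.62607015e-34 J·s, 1 eV = 1.602176634e-19 J.
In SI units: f = 3.39e5 PHz = 3.39e20 Hz.
For a photon E = hf, so E = 2.246e-13 J.
Converting to MeV: E = 1.402 MeV ≈ 1.40 MeV.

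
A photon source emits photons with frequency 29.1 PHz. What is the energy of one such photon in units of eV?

Use h = 6.62607015 × 10^-34 J·s, 1 eV = 1.602176634 × 10^-19 J.
In SI units: f = 29.1 PHz = 2.91 × 10^16 Hz.
The photon relation is E = hf, giving E = 1.928 × 10^-17 J.
Converting to eV: E = 120.3 eV ≈ 120 eV.

120 eV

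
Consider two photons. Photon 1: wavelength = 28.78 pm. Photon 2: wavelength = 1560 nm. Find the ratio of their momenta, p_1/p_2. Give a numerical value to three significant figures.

5.42·10^4

p_1 = 2.302·10^-23 kg·m/s (from wavelength = 28.78 pm, via p = h/λ).
p_2 = 4.247·10^-28 kg·m/s (from wavelength = 1560 nm, via p = h/λ).
Ratio = 2.302·10^-23 / 4.247·10^-28 = 5.42·10^4.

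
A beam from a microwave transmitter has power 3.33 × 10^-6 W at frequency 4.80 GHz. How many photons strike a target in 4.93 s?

5.16 × 10^18 photons

Total energy: E_total = P·t = 3.33 × 10^-6 × 4.93 = 1.642 × 10^-5 J.
Per-photon energy: E = 3.181 × 10^-24 J.
N = E_total / E_photon = 5.16 × 10^18.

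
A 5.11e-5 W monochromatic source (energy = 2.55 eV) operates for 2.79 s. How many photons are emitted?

3.49e14 photons

Total energy: E_total = P·t = 5.11e-5 × 2.79 = 1.426e-4 J.
Per-photon energy: E = 4.086e-19 J.
N = E_total / E_photon = 3.49e14.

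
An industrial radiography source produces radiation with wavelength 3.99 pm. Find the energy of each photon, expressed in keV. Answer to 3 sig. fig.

311 keV

Take h = 6.62607015 × 10^-34 J·s, c = 2.99792458 × 10^8 m/s, 1 eV = 1.602176634 × 10^-19 J.
First convert: λ = 3.99 pm = 3.99 × 10^-12 m.
Since E = hc/λ for a photon, E = 4.979 × 10^-14 J.
Converting to keV: E = 310.7 keV ≈ 311 keV.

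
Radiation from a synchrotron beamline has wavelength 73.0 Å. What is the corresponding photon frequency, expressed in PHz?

Take c = 2.99792458e8 m/s.
In SI units: λ = 73.0 Å = 7.30e-9 m.
Apply f = c/λ: f = 4.107e16 Hz.
Converting to PHz: f = 41.07 PHz ≈ 41.1 PHz.

41.1 PHz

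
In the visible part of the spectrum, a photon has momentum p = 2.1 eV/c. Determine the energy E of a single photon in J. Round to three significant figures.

3.36e-19 J

First convert: p = 2.1 eV/c = 1.1223e-27 kg·m/s.
The photon relation is E = pc, giving E = 3.365e-19 J.
So E ≈ 3.36e-19 J.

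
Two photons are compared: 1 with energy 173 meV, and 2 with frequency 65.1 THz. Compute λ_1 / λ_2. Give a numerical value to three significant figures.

1.56

λ_1 = 7.167e-6 m (from energy = 173 meV, via λ = hc/E).
λ_2 = 4.605e-6 m (from frequency = 65.1 THz, via λ = c/f).
Ratio = 7.167e-6 / 4.605e-6 = 1.56.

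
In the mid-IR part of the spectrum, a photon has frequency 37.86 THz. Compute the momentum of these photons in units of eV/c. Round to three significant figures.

In SI units: f = 37.86 THz = 3.786·10^13 Hz.
Since p = hf/c for a photon, p = 8.368·10^-29 kg·m/s.
Converting to eV/c: p = 0.1566 eV/c ≈ 0.157 eV/c.

0.157 eV/c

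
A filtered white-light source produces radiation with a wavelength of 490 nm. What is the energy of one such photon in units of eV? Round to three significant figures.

2.53 eV

Use h = 6.62607015 × 10^-34 J·s, c = 2.99792458 × 10^8 m/s, 1 eV = 1.602176634 × 10^-19 J.
In SI units: λ = 490 nm = 4.9 × 10^-7 m.
For a photon E = hc/λ, so E = 4.054 × 10^-19 J.
Converting to eV: E = 2.530 eV ≈ 2.53 eV.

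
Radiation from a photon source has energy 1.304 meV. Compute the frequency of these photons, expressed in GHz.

315 GHz

In SI units: E = 1.304 meV = 2.0892 × 10^-22 J.
For a photon f = E/h, so f = 3.153 × 10^11 Hz.
Converting to GHz: f = 315.3 GHz ≈ 315 GHz.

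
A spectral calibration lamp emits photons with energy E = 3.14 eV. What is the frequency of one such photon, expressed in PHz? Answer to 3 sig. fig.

0.759 PHz

In SI units: E = 3.14 eV = 5.0308·10^-19 J.
Apply f = E/h: f = 7.592·10^14 Hz.
Converting to PHz: f = 0.7592 PHz ≈ 0.759 PHz.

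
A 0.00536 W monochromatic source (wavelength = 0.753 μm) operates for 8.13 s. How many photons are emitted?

1.65 × 10^17 photons

Total energy: E_total = P·t = 0.00536 × 8.13 = 0.04358 J.
Per-photon energy: E = 2.638 × 10^-19 J.
N = E_total / E_photon = 1.65 × 10^17.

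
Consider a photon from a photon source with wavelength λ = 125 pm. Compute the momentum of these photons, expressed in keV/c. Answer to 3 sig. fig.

Convert to SI: λ = 125 pm = 1.25·10^-10 m.
Since p = h/λ for a photon, p = 5.301·10^-24 kg·m/s.
Converting to keV/c: p = 9.919 keV/c ≈ 9.92 keV/c.

9.92 keV/c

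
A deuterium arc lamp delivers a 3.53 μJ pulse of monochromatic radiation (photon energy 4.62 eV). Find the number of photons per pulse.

Per-photon energy: E = 7.402e-19 J (from energy = 4.62 eV).
N = E_total / E_photon = 3.53e-6 J / 7.402e-19 J = 4.77e12.

4.77e12 photons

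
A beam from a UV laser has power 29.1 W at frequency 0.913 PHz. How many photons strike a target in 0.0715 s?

Total energy: E_total = P·t = 29.1 × 0.0715 = 2.081 J.
Per-photon energy: E = 6.050 × 10^-19 J.
N = E_total / E_photon = 3.44 × 10^18.

3.44 × 10^18 photons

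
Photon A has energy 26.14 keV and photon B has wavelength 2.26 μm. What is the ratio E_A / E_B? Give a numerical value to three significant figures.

4.76e4

E_A = 4.188e-15 J (from energy = 26.14 keV, via E given directly).
E_B = 8.790e-20 J (from wavelength = 2.26 μm, via E = hc/λ).
Ratio = 4.188e-15 / 8.790e-20 = 4.76e4.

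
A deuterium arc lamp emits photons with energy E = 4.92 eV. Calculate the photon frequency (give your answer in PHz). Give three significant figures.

1.19 PHz

Use h = 6.62607015 × 10^-34 J·s, 1 eV = 1.602176634 × 10^-19 J.
In SI units: E = 4.92 eV = 7.8827 × 10^-19 J.
Since f = E/h for a photon, f = 1.190 × 10^15 Hz.
Converting to PHz: f = 1.190 PHz ≈ 1.19 PHz.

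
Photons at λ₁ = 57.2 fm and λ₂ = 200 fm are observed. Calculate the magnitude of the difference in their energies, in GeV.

0.0155 GeV

Using E = hc/λ: E₁ = 3.473 × 10^-12 J, E₂ = 9.932 × 10^-13 J.
|ΔE| = |3.473 × 10^-12 − 9.932 × 10^-13| = 2.48 × 10^-12 J = 0.0155 GeV.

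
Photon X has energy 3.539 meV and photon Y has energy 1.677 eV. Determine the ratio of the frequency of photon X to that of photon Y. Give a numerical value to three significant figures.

2.11e-3

f_X = 8.557e11 Hz (from energy = 3.539 meV, via f = E/h).
f_Y = 4.055e14 Hz (from energy = 1.677 eV, via f = E/h).
Ratio = 8.557e11 / 4.055e14 = 2.11e-3.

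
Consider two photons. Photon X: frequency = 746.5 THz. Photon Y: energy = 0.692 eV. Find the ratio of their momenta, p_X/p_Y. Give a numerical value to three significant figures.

4.46

p_X = 1.650 × 10^-27 kg·m/s (from frequency = 746.5 THz, via p = hf/c).
p_Y = 3.698 × 10^-28 kg·m/s (from energy = 0.692 eV, via p = E/c).
Ratio = 1.650 × 10^-27 / 3.698 × 10^-28 = 4.46.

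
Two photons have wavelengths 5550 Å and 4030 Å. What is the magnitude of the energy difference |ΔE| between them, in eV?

0.843 eV

Using E = hc/λ: E₁ = 3.5792e-19 J, E₂ = 4.9291e-19 J.
|ΔE| = |3.5792e-19 − 4.9291e-19| = 1.35e-19 J = 0.843 eV.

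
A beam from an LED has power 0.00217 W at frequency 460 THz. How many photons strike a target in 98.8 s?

Total energy: E_total = P·t = 0.00217 × 98.8 = 0.2144 J.
Per-photon energy: E = 3.048·10^-19 J.
N = E_total / E_photon = 7.03·10^17.

7.03·10^17 photons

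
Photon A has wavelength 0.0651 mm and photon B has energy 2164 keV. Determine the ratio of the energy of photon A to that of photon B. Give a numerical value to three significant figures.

E_A = 3.051 × 10^-21 J (from wavelength = 0.0651 mm, via E = hc/λ).
E_B = 3.467 × 10^-13 J (from energy = 2164 keV, via E given directly).
Ratio = 3.051 × 10^-21 / 3.467 × 10^-13 = 8.80 × 10^-9.

8.80 × 10^-9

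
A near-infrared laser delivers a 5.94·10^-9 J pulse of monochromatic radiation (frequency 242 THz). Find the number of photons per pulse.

3.70·10^10 photons

Per-photon energy: E = 1.604·10^-19 J (from frequency = 242 THz).
N = E_total / E_photon = 5.94·10^-9 J / 1.604·10^-19 J = 3.70·10^10.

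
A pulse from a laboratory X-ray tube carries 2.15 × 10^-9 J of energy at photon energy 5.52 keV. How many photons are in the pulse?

2.43 × 10^6 photons

Per-photon energy: E = 8.844 × 10^-16 J (from energy = 5.52 keV).
N = E_total / E_photon = 2.15 × 10^-9 J / 8.844 × 10^-16 J = 2.43 × 10^6.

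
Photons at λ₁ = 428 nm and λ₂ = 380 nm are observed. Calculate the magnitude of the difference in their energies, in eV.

Using E = hc/λ: E₁ = 4.641·10^-19 J, E₂ = 5.227·10^-19 J.
|ΔE| = |4.641·10^-19 − 5.227·10^-19| = 5.86·10^-20 J = 0.366 eV.

0.366 eV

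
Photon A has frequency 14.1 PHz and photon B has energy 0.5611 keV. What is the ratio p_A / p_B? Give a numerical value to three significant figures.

p_A = 3.116·10^-26 kg·m/s (from frequency = 14.1 PHz, via p = hf/c).
p_B = 2.999·10^-25 kg·m/s (from energy = 0.5611 keV, via p = E/c).
Ratio = 3.116·10^-26 / 2.999·10^-25 = 0.104.

0.104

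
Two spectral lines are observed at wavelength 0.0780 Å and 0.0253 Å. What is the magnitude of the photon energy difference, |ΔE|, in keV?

Using E = hc/λ: E₁ = 2.547e-14 J, E₂ = 7.852e-14 J.
|ΔE| = |2.547e-14 − 7.852e-14| = 5.30e-14 J = 331 keV.

331 keV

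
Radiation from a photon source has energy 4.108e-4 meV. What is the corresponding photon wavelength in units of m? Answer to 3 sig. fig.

Use h = 6.62607015e-34 J·s, c = 2.99792458e8 m/s, 1 eV = 1.602176634e-19 J.
Convert to SI: E = 4.108e-4 meV = 6.5817e-26 J.
Apply λ = hc/E: λ = 3.018 m.
So λ ≈ 3.02 m.

3.02 m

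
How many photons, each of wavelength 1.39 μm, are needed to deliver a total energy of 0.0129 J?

Per-photon energy: E = 1.429 × 10^-19 J (from wavelength = 1.39 μm).
N = E_total / E_photon = 0.0129 J / 1.429 × 10^-19 J = 9.03 × 10^16.

9.03 × 10^16 photons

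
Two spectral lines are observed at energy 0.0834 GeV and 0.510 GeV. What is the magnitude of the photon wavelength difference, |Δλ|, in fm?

12.4 fm

Using λ = hc/E: λ₁ = 1.487 × 10^-14 m, λ₂ = 2.431 × 10^-15 m.
|Δλ| = |1.487 × 10^-14 − 2.431 × 10^-15| = 1.24 × 10^-14 m = 12.4 fm.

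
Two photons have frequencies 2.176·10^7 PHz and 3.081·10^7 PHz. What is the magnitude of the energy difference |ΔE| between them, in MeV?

37.4 MeV

Using E = hf: E₁ = 1.4418·10^-11 J, E₂ = 2.0415·10^-11 J.
|ΔE| = |1.4418·10^-11 − 2.0415·10^-11| = 6.00·10^-12 J = 37.4 MeV.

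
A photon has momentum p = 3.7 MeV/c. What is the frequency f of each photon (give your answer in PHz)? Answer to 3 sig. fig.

8.95e5 PHz

(h = 6.62607015e-34 J·s, c = 2.99792458e8 m/s, 1 eV = 1.602176634e-19 J.)
In SI units: p = 3.7 MeV/c = 1.9774e-21 kg·m/s.
Since f = pc/h for a photon, f = 8.947e20 Hz.
Converting to PHz: f = 894700 PHz ≈ 8.95e5 PHz.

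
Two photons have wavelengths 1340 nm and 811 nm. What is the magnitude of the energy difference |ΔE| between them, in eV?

Using E = hc/λ: E₁ = 1.482e-19 J, E₂ = 2.449e-19 J.
|ΔE| = |1.482e-19 − 2.449e-19| = 9.67e-20 J = 0.604 eV.

0.604 eV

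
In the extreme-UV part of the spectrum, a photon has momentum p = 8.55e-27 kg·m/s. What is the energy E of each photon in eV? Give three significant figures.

16.0 eV

Since E = pc for a photon, E = 2.563e-18 J.
Converting to eV: E = 16.00 eV ≈ 16.0 eV.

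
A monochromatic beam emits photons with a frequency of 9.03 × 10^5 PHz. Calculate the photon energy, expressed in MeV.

Convert to SI: f = 9.03 × 10^5 PHz = 9.03 × 10^20 Hz.
Apply E = hf: E = 5.983 × 10^-13 J.
Converting to MeV: E = 3.735 MeV ≈ 3.73 MeV.

3.73 MeV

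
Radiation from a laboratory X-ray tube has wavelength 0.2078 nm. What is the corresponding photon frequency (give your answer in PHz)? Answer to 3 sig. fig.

1440 PHz

Convert to SI: λ = 0.2078 nm = 2.078 × 10^-10 m.
The photon relation is f = c/λ, giving f = 1.443 × 10^18 Hz.
Converting to PHz: f = 1443 PHz ≈ 1440 PHz.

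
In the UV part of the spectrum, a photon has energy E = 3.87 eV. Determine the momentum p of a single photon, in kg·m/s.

Take c = 2.99792458e8 m/s, 1 eV = 1.602176634e-19 J.
In SI units: E = 3.87 eV = 6.2004e-19 J.
The photon relation is p = E/c, giving p = 2.068e-27 kg·m/s.
So p ≈ 2.07e-27 kg·m/s.

2.07e-27 kg·m/s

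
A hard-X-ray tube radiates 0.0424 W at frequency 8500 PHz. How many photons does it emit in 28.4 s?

Total energy: E_total = P·t = 0.0424 × 28.4 = 1.204 J.
Per-photon energy: E = 5.632e-15 J.
N = E_total / E_photon = 2.14e14.

2.14e14 photons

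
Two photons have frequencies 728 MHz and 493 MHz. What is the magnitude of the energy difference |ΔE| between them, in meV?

Using E = hf: E₁ = 4.824e-25 J, E₂ = 3.267e-25 J.
|ΔE| = |4.824e-25 − 3.267e-25| = 1.56e-25 J = 9.72e-4 meV.

9.72e-4 meV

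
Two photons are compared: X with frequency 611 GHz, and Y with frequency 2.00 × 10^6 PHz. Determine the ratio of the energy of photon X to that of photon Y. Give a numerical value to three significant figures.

3.05 × 10^-10

E_X = 4.049 × 10^-22 J (from frequency = 611 GHz, via E = hf).
E_Y = 1.325 × 10^-12 J (from frequency = 2.00 × 10^6 PHz, via E = hf).
Ratio = 4.049 × 10^-22 / 1.325 × 10^-12 = 3.05 × 10^-10.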